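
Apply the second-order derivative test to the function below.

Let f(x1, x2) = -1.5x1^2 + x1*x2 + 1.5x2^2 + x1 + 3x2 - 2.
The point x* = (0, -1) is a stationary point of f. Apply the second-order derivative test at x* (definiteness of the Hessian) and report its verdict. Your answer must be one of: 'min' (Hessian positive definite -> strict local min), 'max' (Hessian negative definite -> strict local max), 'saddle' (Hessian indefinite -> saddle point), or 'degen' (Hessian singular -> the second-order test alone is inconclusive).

Compute the Hessian H = grad^2 f:
  H = [[-3, 1], [1, 3]]
Verify stationarity: grad f(x*) = H x* + g = (0, 0).
Eigenvalues of H: -3.1623, 3.1623.
Eigenvalues have mixed signs, so H is indefinite -> x* is a saddle point.

saddle


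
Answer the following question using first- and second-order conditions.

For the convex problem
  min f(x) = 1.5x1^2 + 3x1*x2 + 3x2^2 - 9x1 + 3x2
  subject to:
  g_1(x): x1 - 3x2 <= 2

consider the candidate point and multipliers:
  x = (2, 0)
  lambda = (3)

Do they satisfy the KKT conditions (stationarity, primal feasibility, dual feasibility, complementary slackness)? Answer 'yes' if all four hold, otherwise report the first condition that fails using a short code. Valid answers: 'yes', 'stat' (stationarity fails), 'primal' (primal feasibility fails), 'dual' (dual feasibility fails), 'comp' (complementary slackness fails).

Gradient of f: grad f(x) = Q x + c = (-3, 9)
Constraint values g_i(x) = a_i^T x - b_i:
  g_1((2, 0)) = 0
Stationarity residual: grad f(x) + sum_i lambda_i a_i = (0, 0)
  -> stationarity OK
Primal feasibility (all g_i <= 0): OK
Dual feasibility (all lambda_i >= 0): OK
Complementary slackness (lambda_i * g_i(x) = 0 for all i): OK

Verdict: yes, KKT holds.

yes


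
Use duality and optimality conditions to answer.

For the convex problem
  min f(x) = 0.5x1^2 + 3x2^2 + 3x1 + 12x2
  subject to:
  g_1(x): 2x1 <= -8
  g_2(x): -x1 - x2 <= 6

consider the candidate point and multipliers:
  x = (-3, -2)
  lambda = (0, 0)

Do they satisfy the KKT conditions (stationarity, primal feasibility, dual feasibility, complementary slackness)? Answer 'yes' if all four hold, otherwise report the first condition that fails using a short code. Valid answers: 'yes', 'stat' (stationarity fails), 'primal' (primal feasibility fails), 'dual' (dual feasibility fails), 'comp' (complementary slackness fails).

Gradient of f: grad f(x) = Q x + c = (0, 0)
Constraint values g_i(x) = a_i^T x - b_i:
  g_1((-3, -2)) = 2
  g_2((-3, -2)) = -1
Stationarity residual: grad f(x) + sum_i lambda_i a_i = (0, 0)
  -> stationarity OK
Primal feasibility (all g_i <= 0): FAILS
Dual feasibility (all lambda_i >= 0): OK
Complementary slackness (lambda_i * g_i(x) = 0 for all i): OK

Verdict: the first failing condition is primal_feasibility -> primal.

primal


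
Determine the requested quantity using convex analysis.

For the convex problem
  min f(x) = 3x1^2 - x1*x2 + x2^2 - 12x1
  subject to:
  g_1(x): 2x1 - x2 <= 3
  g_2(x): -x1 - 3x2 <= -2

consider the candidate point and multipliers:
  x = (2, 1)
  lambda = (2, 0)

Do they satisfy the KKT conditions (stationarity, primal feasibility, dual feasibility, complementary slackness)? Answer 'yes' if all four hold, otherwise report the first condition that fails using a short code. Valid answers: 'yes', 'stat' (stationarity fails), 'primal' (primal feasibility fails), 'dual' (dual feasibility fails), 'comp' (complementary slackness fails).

Gradient of f: grad f(x) = Q x + c = (-1, 0)
Constraint values g_i(x) = a_i^T x - b_i:
  g_1((2, 1)) = 0
  g_2((2, 1)) = -3
Stationarity residual: grad f(x) + sum_i lambda_i a_i = (3, -2)
  -> stationarity FAILS
Primal feasibility (all g_i <= 0): OK
Dual feasibility (all lambda_i >= 0): OK
Complementary slackness (lambda_i * g_i(x) = 0 for all i): OK

Verdict: the first failing condition is stationarity -> stat.

stat


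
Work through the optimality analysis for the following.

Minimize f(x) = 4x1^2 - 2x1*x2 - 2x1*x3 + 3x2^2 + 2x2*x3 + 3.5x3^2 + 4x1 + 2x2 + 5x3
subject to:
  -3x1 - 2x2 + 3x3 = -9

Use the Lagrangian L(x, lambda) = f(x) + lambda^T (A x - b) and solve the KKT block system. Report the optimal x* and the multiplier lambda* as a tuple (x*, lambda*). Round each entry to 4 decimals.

Form the Lagrangian:
  L(x, lambda) = (1/2) x^T Q x + c^T x + lambda^T (A x - b)
Stationarity (grad_x L = 0): Q x + c + A^T lambda = 0.
Primal feasibility: A x = b.

This gives the KKT block system:
  [ Q   A^T ] [ x     ]   [-c ]
  [ A    0  ] [ lambda ] = [ b ]

Solving the linear system:
  x*      = (0.1839, 1.1932, -2.0206)
  lambda* = (2.3752)
  f(x*)   = 7.1979

x* = (0.1839, 1.1932, -2.0206), lambda* = (2.3752)


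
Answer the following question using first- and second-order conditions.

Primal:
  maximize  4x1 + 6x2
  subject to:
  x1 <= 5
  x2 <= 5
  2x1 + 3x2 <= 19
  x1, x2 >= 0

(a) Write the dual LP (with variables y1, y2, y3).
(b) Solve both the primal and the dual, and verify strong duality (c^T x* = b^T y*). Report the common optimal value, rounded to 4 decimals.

The standard primal-dual pair for 'max c^T x s.t. A x <= b, x >= 0' is:
  Dual:  min b^T y  s.t.  A^T y >= c,  y >= 0.

So the dual LP is:
  minimize  5y1 + 5y2 + 19y3
  subject to:
    y1 + 2y3 >= 4
    y2 + 3y3 >= 6
    y1, y2, y3 >= 0

Solving the primal: x* = (2, 5).
  primal value c^T x* = 38.
Solving the dual: y* = (0, 0, 2).
  dual value b^T y* = 38.
Strong duality: c^T x* = b^T y*. Confirmed.

38


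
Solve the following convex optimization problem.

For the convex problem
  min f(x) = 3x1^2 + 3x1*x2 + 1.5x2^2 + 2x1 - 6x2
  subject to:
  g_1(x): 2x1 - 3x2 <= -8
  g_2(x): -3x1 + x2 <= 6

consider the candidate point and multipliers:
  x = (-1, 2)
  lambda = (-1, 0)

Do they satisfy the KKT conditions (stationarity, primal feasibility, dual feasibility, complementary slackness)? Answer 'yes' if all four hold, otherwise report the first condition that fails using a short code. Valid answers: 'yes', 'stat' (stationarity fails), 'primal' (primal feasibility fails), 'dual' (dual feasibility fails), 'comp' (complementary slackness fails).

Gradient of f: grad f(x) = Q x + c = (2, -3)
Constraint values g_i(x) = a_i^T x - b_i:
  g_1((-1, 2)) = 0
  g_2((-1, 2)) = -1
Stationarity residual: grad f(x) + sum_i lambda_i a_i = (0, 0)
  -> stationarity OK
Primal feasibility (all g_i <= 0): OK
Dual feasibility (all lambda_i >= 0): FAILS
Complementary slackness (lambda_i * g_i(x) = 0 for all i): OK

Verdict: the first failing condition is dual_feasibility -> dual.

dual


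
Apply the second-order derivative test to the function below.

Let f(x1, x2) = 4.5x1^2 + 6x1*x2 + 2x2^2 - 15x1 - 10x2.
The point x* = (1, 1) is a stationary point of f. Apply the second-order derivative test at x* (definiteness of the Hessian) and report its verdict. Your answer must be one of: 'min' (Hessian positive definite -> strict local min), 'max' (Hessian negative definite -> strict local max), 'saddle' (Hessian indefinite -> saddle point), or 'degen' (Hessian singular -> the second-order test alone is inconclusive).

Compute the Hessian H = grad^2 f:
  H = [[9, 6], [6, 4]]
Verify stationarity: grad f(x*) = H x* + g = (0, 0).
Eigenvalues of H: 0, 13.
H has a zero eigenvalue (singular; positive semidefinite but not definite), so H is neither positive definite, negative definite, nor indefinite. The second-order test alone is inconclusive -> degen.
(Indeed, f is constant along the null direction of H through x*, so x* is not a strict local extremum.)

degen


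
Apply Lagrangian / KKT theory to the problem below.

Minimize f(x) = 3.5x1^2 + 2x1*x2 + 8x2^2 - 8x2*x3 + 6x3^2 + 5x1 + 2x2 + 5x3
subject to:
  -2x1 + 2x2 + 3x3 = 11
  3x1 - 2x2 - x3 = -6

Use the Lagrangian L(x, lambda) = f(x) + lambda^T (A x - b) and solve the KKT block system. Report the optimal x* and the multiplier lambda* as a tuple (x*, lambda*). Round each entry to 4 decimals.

Form the Lagrangian:
  L(x, lambda) = (1/2) x^T Q x + c^T x + lambda^T (A x - b)
Stationarity (grad_x L = 0): Q x + c + A^T lambda = 0.
Primal feasibility: A x = b.

This gives the KKT block system:
  [ Q   A^T ] [ x     ]   [-c ]
  [ A    0  ] [ lambda ] = [ b ]

Solving the linear system:
  x*      = (-0.1938, 1.4109, 2.5969)
  lambda* = (-11.5844, -9.8781)
  f(x*)   = 41.4984

x* = (-0.1938, 1.4109, 2.5969), lambda* = (-11.5844, -9.8781)


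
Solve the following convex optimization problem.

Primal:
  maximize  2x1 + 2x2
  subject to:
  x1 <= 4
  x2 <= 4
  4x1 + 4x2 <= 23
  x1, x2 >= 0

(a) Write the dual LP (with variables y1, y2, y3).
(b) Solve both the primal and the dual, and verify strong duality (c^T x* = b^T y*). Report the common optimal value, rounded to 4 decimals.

The standard primal-dual pair for 'max c^T x s.t. A x <= b, x >= 0' is:
  Dual:  min b^T y  s.t.  A^T y >= c,  y >= 0.

So the dual LP is:
  minimize  4y1 + 4y2 + 23y3
  subject to:
    y1 + 4y3 >= 2
    y2 + 4y3 >= 2
    y1, y2, y3 >= 0

Solving the primal: x* = (1.75, 4).
  primal value c^T x* = 11.5.
Solving the dual: y* = (0, 0, 0.5).
  dual value b^T y* = 11.5.
Strong duality: c^T x* = b^T y*. Confirmed.

11.5


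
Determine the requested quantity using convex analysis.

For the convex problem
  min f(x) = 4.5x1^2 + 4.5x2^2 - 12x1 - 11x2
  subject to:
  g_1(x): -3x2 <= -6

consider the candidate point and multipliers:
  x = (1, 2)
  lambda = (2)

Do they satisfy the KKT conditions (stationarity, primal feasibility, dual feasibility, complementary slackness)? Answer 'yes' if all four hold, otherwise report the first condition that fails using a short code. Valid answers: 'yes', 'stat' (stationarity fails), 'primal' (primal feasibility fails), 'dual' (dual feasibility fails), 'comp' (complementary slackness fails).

Gradient of f: grad f(x) = Q x + c = (-3, 7)
Constraint values g_i(x) = a_i^T x - b_i:
  g_1((1, 2)) = 0
Stationarity residual: grad f(x) + sum_i lambda_i a_i = (-3, 1)
  -> stationarity FAILS
Primal feasibility (all g_i <= 0): OK
Dual feasibility (all lambda_i >= 0): OK
Complementary slackness (lambda_i * g_i(x) = 0 for all i): OK

Verdict: the first failing condition is stationarity -> stat.

stat


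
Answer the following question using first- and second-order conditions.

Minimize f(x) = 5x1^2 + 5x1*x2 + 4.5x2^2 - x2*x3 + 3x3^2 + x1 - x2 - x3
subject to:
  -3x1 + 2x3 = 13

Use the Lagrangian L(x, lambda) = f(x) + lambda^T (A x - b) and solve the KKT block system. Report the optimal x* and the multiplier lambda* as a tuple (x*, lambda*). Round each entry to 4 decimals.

Form the Lagrangian:
  L(x, lambda) = (1/2) x^T Q x + c^T x + lambda^T (A x - b)
Stationarity (grad_x L = 0): Q x + c + A^T lambda = 0.
Primal feasibility: A x = b.

This gives the KKT block system:
  [ Q   A^T ] [ x     ]   [-c ]
  [ A    0  ] [ lambda ] = [ b ]

Solving the linear system:
  x*      = (-2.7516, 1.9034, 2.3726)
  lambda* = (-5.6662)
  f(x*)   = 33.3168

x* = (-2.7516, 1.9034, 2.3726), lambda* = (-5.6662)


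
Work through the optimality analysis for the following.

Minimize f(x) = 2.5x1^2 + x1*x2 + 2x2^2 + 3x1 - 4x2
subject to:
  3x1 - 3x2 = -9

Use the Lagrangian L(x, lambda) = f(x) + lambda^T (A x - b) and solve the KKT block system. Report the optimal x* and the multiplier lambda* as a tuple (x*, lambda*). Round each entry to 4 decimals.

Form the Lagrangian:
  L(x, lambda) = (1/2) x^T Q x + c^T x + lambda^T (A x - b)
Stationarity (grad_x L = 0): Q x + c + A^T lambda = 0.
Primal feasibility: A x = b.

This gives the KKT block system:
  [ Q   A^T ] [ x     ]   [-c ]
  [ A    0  ] [ lambda ] = [ b ]

Solving the linear system:
  x*      = (-1.2727, 1.7273)
  lambda* = (0.5455)
  f(x*)   = -2.9091

x* = (-1.2727, 1.7273), lambda* = (0.5455)


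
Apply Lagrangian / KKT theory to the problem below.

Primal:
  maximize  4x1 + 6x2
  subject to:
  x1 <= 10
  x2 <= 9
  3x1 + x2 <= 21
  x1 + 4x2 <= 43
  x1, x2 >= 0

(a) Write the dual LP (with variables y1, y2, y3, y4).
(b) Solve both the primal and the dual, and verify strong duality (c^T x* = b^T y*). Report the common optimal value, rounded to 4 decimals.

The standard primal-dual pair for 'max c^T x s.t. A x <= b, x >= 0' is:
  Dual:  min b^T y  s.t.  A^T y >= c,  y >= 0.

So the dual LP is:
  minimize  10y1 + 9y2 + 21y3 + 43y4
  subject to:
    y1 + 3y3 + y4 >= 4
    y2 + y3 + 4y4 >= 6
    y1, y2, y3, y4 >= 0

Solving the primal: x* = (4, 9).
  primal value c^T x* = 70.
Solving the dual: y* = (0, 4.6667, 1.3333, 0).
  dual value b^T y* = 70.
Strong duality: c^T x* = b^T y*. Confirmed.

70


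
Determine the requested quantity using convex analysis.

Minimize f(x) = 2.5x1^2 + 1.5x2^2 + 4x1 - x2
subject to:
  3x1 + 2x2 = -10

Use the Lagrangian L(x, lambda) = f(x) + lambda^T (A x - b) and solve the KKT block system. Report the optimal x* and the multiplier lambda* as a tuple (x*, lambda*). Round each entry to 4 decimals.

Form the Lagrangian:
  L(x, lambda) = (1/2) x^T Q x + c^T x + lambda^T (A x - b)
Stationarity (grad_x L = 0): Q x + c + A^T lambda = 0.
Primal feasibility: A x = b.

This gives the KKT block system:
  [ Q   A^T ] [ x     ]   [-c ]
  [ A    0  ] [ lambda ] = [ b ]

Solving the linear system:
  x*      = (-2.383, -1.4255)
  lambda* = (2.6383)
  f(x*)   = 9.1383

x* = (-2.383, -1.4255), lambda* = (2.6383)


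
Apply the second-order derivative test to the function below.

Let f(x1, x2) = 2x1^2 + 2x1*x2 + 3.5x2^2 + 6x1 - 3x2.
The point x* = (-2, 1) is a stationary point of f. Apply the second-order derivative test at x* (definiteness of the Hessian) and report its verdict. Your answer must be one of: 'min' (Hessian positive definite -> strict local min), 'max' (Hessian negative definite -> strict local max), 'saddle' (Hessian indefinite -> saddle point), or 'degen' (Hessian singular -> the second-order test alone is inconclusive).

Compute the Hessian H = grad^2 f:
  H = [[4, 2], [2, 7]]
Verify stationarity: grad f(x*) = H x* + g = (0, 0).
Eigenvalues of H: 3, 8.
Both eigenvalues > 0, so H is positive definite -> x* is a strict local min.

min


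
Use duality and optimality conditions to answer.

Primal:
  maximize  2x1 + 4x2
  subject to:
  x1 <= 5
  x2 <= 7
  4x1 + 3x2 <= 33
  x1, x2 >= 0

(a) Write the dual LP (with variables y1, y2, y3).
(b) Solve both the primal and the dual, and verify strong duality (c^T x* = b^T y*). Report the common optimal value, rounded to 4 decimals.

The standard primal-dual pair for 'max c^T x s.t. A x <= b, x >= 0' is:
  Dual:  min b^T y  s.t.  A^T y >= c,  y >= 0.

So the dual LP is:
  minimize  5y1 + 7y2 + 33y3
  subject to:
    y1 + 4y3 >= 2
    y2 + 3y3 >= 4
    y1, y2, y3 >= 0

Solving the primal: x* = (3, 7).
  primal value c^T x* = 34.
Solving the dual: y* = (0, 2.5, 0.5).
  dual value b^T y* = 34.
Strong duality: c^T x* = b^T y*. Confirmed.

34


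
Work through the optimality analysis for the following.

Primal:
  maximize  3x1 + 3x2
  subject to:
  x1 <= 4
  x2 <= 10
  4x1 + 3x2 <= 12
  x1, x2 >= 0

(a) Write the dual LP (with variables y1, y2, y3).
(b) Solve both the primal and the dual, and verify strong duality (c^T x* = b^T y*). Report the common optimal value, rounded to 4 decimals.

The standard primal-dual pair for 'max c^T x s.t. A x <= b, x >= 0' is:
  Dual:  min b^T y  s.t.  A^T y >= c,  y >= 0.

So the dual LP is:
  minimize  4y1 + 10y2 + 12y3
  subject to:
    y1 + 4y3 >= 3
    y2 + 3y3 >= 3
    y1, y2, y3 >= 0

Solving the primal: x* = (0, 4).
  primal value c^T x* = 12.
Solving the dual: y* = (0, 0, 1).
  dual value b^T y* = 12.
Strong duality: c^T x* = b^T y*. Confirmed.

12


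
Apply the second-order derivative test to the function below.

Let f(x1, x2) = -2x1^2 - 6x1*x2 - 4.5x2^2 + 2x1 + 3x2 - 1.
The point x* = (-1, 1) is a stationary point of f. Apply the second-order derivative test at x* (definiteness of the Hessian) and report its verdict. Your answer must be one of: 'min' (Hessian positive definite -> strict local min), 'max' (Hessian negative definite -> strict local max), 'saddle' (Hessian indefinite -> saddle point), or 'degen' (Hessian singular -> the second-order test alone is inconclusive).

Compute the Hessian H = grad^2 f:
  H = [[-4, -6], [-6, -9]]
Verify stationarity: grad f(x*) = H x* + g = (0, 0).
Eigenvalues of H: -13, 0.
H has a zero eigenvalue (singular; negative semidefinite but not definite), so H is neither positive definite, negative definite, nor indefinite. The second-order test alone is inconclusive -> degen.
(Indeed, f is constant along the null direction of H through x*, so x* is not a strict local extremum.)

degen


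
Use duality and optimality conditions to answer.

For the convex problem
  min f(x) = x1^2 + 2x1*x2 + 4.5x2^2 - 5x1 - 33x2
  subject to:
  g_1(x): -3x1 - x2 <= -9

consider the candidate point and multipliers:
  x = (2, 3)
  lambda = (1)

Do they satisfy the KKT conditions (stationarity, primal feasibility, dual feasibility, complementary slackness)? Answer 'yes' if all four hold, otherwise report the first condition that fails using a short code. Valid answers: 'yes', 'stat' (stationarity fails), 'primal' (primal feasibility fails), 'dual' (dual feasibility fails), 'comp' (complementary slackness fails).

Gradient of f: grad f(x) = Q x + c = (5, -2)
Constraint values g_i(x) = a_i^T x - b_i:
  g_1((2, 3)) = 0
Stationarity residual: grad f(x) + sum_i lambda_i a_i = (2, -3)
  -> stationarity FAILS
Primal feasibility (all g_i <= 0): OK
Dual feasibility (all lambda_i >= 0): OK
Complementary slackness (lambda_i * g_i(x) = 0 for all i): OK

Verdict: the first failing condition is stationarity -> stat.

stat


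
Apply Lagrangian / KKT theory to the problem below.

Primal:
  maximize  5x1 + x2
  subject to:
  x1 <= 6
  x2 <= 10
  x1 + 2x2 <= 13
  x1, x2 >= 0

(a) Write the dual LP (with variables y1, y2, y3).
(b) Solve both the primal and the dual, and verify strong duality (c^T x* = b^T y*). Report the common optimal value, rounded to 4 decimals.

The standard primal-dual pair for 'max c^T x s.t. A x <= b, x >= 0' is:
  Dual:  min b^T y  s.t.  A^T y >= c,  y >= 0.

So the dual LP is:
  minimize  6y1 + 10y2 + 13y3
  subject to:
    y1 + y3 >= 5
    y2 + 2y3 >= 1
    y1, y2, y3 >= 0

Solving the primal: x* = (6, 3.5).
  primal value c^T x* = 33.5.
Solving the dual: y* = (4.5, 0, 0.5).
  dual value b^T y* = 33.5.
Strong duality: c^T x* = b^T y*. Confirmed.

33.5


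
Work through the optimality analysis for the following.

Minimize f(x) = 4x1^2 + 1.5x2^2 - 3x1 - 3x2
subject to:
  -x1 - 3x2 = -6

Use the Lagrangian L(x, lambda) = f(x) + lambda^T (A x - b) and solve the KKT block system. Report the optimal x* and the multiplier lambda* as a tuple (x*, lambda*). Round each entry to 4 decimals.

Form the Lagrangian:
  L(x, lambda) = (1/2) x^T Q x + c^T x + lambda^T (A x - b)
Stationarity (grad_x L = 0): Q x + c + A^T lambda = 0.
Primal feasibility: A x = b.

This gives the KKT block system:
  [ Q   A^T ] [ x     ]   [-c ]
  [ A    0  ] [ lambda ] = [ b ]

Solving the linear system:
  x*      = (0.48, 1.84)
  lambda* = (0.84)
  f(x*)   = -0.96

x* = (0.48, 1.84), lambda* = (0.84)


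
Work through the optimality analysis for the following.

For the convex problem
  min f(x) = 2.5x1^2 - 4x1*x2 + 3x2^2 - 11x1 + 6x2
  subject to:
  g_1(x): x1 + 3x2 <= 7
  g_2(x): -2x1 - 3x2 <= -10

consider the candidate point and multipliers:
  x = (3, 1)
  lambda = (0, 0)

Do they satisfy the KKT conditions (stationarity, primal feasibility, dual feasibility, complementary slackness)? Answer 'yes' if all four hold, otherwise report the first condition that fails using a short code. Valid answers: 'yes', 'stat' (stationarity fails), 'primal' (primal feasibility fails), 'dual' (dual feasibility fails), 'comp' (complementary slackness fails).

Gradient of f: grad f(x) = Q x + c = (0, 0)
Constraint values g_i(x) = a_i^T x - b_i:
  g_1((3, 1)) = -1
  g_2((3, 1)) = 1
Stationarity residual: grad f(x) + sum_i lambda_i a_i = (0, 0)
  -> stationarity OK
Primal feasibility (all g_i <= 0): FAILS
Dual feasibility (all lambda_i >= 0): OK
Complementary slackness (lambda_i * g_i(x) = 0 for all i): OK

Verdict: the first failing condition is primal_feasibility -> primal.

primal


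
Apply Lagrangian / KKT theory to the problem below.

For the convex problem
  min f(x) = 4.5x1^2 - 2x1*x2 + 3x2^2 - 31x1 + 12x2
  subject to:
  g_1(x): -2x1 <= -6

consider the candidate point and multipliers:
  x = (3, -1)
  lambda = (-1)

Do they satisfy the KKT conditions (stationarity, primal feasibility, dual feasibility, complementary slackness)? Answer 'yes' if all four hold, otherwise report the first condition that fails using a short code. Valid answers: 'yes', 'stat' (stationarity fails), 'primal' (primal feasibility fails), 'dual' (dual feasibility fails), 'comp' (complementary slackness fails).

Gradient of f: grad f(x) = Q x + c = (-2, 0)
Constraint values g_i(x) = a_i^T x - b_i:
  g_1((3, -1)) = 0
Stationarity residual: grad f(x) + sum_i lambda_i a_i = (0, 0)
  -> stationarity OK
Primal feasibility (all g_i <= 0): OK
Dual feasibility (all lambda_i >= 0): FAILS
Complementary slackness (lambda_i * g_i(x) = 0 for all i): OK

Verdict: the first failing condition is dual_feasibility -> dual.

dual


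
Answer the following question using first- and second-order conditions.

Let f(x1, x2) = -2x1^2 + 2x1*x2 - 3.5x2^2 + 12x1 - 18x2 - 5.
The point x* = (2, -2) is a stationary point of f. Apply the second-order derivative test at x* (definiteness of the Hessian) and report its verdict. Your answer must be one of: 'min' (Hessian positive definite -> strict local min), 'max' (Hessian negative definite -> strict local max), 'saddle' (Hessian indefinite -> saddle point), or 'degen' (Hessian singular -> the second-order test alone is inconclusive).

Compute the Hessian H = grad^2 f:
  H = [[-4, 2], [2, -7]]
Verify stationarity: grad f(x*) = H x* + g = (0, 0).
Eigenvalues of H: -8, -3.
Both eigenvalues < 0, so H is negative definite -> x* is a strict local max.

max


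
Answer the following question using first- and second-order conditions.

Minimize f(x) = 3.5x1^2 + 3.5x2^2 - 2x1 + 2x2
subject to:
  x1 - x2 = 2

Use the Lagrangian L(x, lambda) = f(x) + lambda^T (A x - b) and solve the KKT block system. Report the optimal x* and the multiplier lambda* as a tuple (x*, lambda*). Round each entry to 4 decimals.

Form the Lagrangian:
  L(x, lambda) = (1/2) x^T Q x + c^T x + lambda^T (A x - b)
Stationarity (grad_x L = 0): Q x + c + A^T lambda = 0.
Primal feasibility: A x = b.

This gives the KKT block system:
  [ Q   A^T ] [ x     ]   [-c ]
  [ A    0  ] [ lambda ] = [ b ]

Solving the linear system:
  x*      = (1, -1)
  lambda* = (-5)
  f(x*)   = 3

x* = (1, -1), lambda* = (-5)


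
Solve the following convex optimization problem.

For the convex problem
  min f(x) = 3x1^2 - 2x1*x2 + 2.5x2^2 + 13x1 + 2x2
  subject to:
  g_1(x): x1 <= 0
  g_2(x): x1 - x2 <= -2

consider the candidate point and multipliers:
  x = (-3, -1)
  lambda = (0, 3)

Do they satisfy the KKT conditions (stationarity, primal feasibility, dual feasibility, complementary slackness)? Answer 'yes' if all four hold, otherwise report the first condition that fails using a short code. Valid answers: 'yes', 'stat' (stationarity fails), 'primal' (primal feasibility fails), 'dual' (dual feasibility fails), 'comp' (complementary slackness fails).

Gradient of f: grad f(x) = Q x + c = (-3, 3)
Constraint values g_i(x) = a_i^T x - b_i:
  g_1((-3, -1)) = -3
  g_2((-3, -1)) = 0
Stationarity residual: grad f(x) + sum_i lambda_i a_i = (0, 0)
  -> stationarity OK
Primal feasibility (all g_i <= 0): OK
Dual feasibility (all lambda_i >= 0): OK
Complementary slackness (lambda_i * g_i(x) = 0 for all i): OK

Verdict: yes, KKT holds.

yes


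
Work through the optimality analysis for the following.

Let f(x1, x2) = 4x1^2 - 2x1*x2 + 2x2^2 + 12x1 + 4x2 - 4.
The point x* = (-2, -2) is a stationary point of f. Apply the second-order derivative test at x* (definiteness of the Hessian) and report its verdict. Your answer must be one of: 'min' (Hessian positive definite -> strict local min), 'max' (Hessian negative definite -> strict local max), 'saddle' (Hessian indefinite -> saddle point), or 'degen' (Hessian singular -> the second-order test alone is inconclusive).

Compute the Hessian H = grad^2 f:
  H = [[8, -2], [-2, 4]]
Verify stationarity: grad f(x*) = H x* + g = (0, 0).
Eigenvalues of H: 3.1716, 8.8284.
Both eigenvalues > 0, so H is positive definite -> x* is a strict local min.

min


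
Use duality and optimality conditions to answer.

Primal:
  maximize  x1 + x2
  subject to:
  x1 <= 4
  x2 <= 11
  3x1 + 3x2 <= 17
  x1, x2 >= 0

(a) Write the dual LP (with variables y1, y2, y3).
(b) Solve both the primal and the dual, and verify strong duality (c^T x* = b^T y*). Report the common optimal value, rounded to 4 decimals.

The standard primal-dual pair for 'max c^T x s.t. A x <= b, x >= 0' is:
  Dual:  min b^T y  s.t.  A^T y >= c,  y >= 0.

So the dual LP is:
  minimize  4y1 + 11y2 + 17y3
  subject to:
    y1 + 3y3 >= 1
    y2 + 3y3 >= 1
    y1, y2, y3 >= 0

Solving the primal: x* = (0, 5.6667).
  primal value c^T x* = 5.6667.
Solving the dual: y* = (0, 0, 0.3333).
  dual value b^T y* = 5.6667.
Strong duality: c^T x* = b^T y*. Confirmed.

5.6667


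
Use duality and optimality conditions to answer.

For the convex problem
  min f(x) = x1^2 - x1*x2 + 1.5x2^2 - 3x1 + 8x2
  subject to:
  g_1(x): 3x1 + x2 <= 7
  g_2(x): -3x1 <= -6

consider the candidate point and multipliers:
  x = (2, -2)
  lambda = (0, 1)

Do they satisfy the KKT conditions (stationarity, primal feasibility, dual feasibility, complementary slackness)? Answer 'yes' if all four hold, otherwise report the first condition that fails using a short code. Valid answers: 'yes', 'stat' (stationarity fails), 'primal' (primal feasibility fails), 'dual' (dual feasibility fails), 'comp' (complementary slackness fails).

Gradient of f: grad f(x) = Q x + c = (3, 0)
Constraint values g_i(x) = a_i^T x - b_i:
  g_1((2, -2)) = -3
  g_2((2, -2)) = 0
Stationarity residual: grad f(x) + sum_i lambda_i a_i = (0, 0)
  -> stationarity OK
Primal feasibility (all g_i <= 0): OK
Dual feasibility (all lambda_i >= 0): OK
Complementary slackness (lambda_i * g_i(x) = 0 for all i): OK

Verdict: yes, KKT holds.

yes


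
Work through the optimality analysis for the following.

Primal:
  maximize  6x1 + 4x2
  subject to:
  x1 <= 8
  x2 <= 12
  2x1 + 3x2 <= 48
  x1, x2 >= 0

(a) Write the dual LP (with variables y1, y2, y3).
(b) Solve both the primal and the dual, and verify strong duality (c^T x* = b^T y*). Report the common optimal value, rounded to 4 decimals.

The standard primal-dual pair for 'max c^T x s.t. A x <= b, x >= 0' is:
  Dual:  min b^T y  s.t.  A^T y >= c,  y >= 0.

So the dual LP is:
  minimize  8y1 + 12y2 + 48y3
  subject to:
    y1 + 2y3 >= 6
    y2 + 3y3 >= 4
    y1, y2, y3 >= 0

Solving the primal: x* = (8, 10.6667).
  primal value c^T x* = 90.6667.
Solving the dual: y* = (3.3333, 0, 1.3333).
  dual value b^T y* = 90.6667.
Strong duality: c^T x* = b^T y*. Confirmed.

90.6667


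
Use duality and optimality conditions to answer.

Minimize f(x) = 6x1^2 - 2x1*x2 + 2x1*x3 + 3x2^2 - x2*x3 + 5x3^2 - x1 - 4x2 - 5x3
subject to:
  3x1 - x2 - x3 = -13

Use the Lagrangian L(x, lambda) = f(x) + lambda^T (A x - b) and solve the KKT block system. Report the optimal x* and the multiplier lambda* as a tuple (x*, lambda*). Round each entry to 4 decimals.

Form the Lagrangian:
  L(x, lambda) = (1/2) x^T Q x + c^T x + lambda^T (A x - b)
Stationarity (grad_x L = 0): Q x + c + A^T lambda = 0.
Primal feasibility: A x = b.

This gives the KKT block system:
  [ Q   A^T ] [ x     ]   [-c ]
  [ A    0  ] [ lambda ] = [ b ]

Solving the linear system:
  x*      = (-2.8492, 2.0322, 2.4202)
  lambda* = (11.4714)
  f(x*)   = 65.8741

x* = (-2.8492, 2.0322, 2.4202), lambda* = (11.4714)


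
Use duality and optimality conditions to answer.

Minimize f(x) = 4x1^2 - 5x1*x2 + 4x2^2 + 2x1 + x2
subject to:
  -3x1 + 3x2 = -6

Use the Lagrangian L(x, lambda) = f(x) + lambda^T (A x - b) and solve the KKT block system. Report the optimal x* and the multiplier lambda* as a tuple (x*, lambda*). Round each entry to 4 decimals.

Form the Lagrangian:
  L(x, lambda) = (1/2) x^T Q x + c^T x + lambda^T (A x - b)
Stationarity (grad_x L = 0): Q x + c + A^T lambda = 0.
Primal feasibility: A x = b.

This gives the KKT block system:
  [ Q   A^T ] [ x     ]   [-c ]
  [ A    0  ] [ lambda ] = [ b ]

Solving the linear system:
  x*      = (0.5, -1.5)
  lambda* = (4.5)
  f(x*)   = 13.25

x* = (0.5, -1.5), lambda* = (4.5)


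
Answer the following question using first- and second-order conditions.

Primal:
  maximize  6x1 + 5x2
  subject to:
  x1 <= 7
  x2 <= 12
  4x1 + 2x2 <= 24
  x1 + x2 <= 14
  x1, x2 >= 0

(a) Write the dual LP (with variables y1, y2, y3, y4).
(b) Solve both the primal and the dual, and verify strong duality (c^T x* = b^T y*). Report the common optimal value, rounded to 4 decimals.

The standard primal-dual pair for 'max c^T x s.t. A x <= b, x >= 0' is:
  Dual:  min b^T y  s.t.  A^T y >= c,  y >= 0.

So the dual LP is:
  minimize  7y1 + 12y2 + 24y3 + 14y4
  subject to:
    y1 + 4y3 + y4 >= 6
    y2 + 2y3 + y4 >= 5
    y1, y2, y3, y4 >= 0

Solving the primal: x* = (0, 12).
  primal value c^T x* = 60.
Solving the dual: y* = (0, 2, 1.5, 0).
  dual value b^T y* = 60.
Strong duality: c^T x* = b^T y*. Confirmed.

60


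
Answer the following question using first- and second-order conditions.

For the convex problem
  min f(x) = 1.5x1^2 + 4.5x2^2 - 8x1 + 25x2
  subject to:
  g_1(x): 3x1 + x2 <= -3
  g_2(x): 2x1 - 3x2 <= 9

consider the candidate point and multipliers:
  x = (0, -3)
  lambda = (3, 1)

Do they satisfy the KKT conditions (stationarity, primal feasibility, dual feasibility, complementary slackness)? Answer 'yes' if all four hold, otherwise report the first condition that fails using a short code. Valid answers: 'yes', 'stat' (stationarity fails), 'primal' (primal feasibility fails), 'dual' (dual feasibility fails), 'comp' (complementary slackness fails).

Gradient of f: grad f(x) = Q x + c = (-8, -2)
Constraint values g_i(x) = a_i^T x - b_i:
  g_1((0, -3)) = 0
  g_2((0, -3)) = 0
Stationarity residual: grad f(x) + sum_i lambda_i a_i = (3, -2)
  -> stationarity FAILS
Primal feasibility (all g_i <= 0): OK
Dual feasibility (all lambda_i >= 0): OK
Complementary slackness (lambda_i * g_i(x) = 0 for all i): OK

Verdict: the first failing condition is stationarity -> stat.

stat


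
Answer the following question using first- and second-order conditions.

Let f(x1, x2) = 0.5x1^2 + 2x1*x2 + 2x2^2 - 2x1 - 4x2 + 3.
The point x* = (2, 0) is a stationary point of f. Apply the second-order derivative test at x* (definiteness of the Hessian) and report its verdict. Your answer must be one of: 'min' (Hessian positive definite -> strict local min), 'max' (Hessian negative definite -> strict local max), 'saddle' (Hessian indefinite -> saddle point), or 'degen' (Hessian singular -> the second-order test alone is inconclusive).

Compute the Hessian H = grad^2 f:
  H = [[1, 2], [2, 4]]
Verify stationarity: grad f(x*) = H x* + g = (0, 0).
Eigenvalues of H: 0, 5.
H has a zero eigenvalue (singular; positive semidefinite but not definite), so H is neither positive definite, negative definite, nor indefinite. The second-order test alone is inconclusive -> degen.
(Indeed, f is constant along the null direction of H through x*, so x* is not a strict local extremum.)

degen


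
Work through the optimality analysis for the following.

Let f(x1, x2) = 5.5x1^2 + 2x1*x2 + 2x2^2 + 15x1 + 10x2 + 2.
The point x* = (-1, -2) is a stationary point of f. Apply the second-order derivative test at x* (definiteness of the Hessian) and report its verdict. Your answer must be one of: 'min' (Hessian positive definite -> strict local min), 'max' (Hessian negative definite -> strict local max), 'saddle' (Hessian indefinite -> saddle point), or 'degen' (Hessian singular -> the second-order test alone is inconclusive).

Compute the Hessian H = grad^2 f:
  H = [[11, 2], [2, 4]]
Verify stationarity: grad f(x*) = H x* + g = (0, 0).
Eigenvalues of H: 3.4689, 11.5311.
Both eigenvalues > 0, so H is positive definite -> x* is a strict local min.

min


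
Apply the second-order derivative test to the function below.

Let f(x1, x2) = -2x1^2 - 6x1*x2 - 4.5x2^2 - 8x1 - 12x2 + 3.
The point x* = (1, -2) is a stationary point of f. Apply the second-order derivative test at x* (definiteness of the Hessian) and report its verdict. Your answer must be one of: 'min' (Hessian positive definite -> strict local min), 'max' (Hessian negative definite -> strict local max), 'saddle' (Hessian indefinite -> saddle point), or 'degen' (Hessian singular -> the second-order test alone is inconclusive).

Compute the Hessian H = grad^2 f:
  H = [[-4, -6], [-6, -9]]
Verify stationarity: grad f(x*) = H x* + g = (0, 0).
Eigenvalues of H: -13, 0.
H has a zero eigenvalue (singular; negative semidefinite but not definite), so H is neither positive definite, negative definite, nor indefinite. The second-order test alone is inconclusive -> degen.
(Indeed, f is constant along the null direction of H through x*, so x* is not a strict local extremum.)

degen


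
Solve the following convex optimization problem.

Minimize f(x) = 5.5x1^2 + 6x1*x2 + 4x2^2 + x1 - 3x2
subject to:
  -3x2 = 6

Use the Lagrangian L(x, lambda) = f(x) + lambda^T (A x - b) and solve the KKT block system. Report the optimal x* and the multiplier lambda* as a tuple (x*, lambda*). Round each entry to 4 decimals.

Form the Lagrangian:
  L(x, lambda) = (1/2) x^T Q x + c^T x + lambda^T (A x - b)
Stationarity (grad_x L = 0): Q x + c + A^T lambda = 0.
Primal feasibility: A x = b.

This gives the KKT block system:
  [ Q   A^T ] [ x     ]   [-c ]
  [ A    0  ] [ lambda ] = [ b ]

Solving the linear system:
  x*      = (1, -2)
  lambda* = (-4.3333)
  f(x*)   = 16.5

x* = (1, -2), lambda* = (-4.3333)


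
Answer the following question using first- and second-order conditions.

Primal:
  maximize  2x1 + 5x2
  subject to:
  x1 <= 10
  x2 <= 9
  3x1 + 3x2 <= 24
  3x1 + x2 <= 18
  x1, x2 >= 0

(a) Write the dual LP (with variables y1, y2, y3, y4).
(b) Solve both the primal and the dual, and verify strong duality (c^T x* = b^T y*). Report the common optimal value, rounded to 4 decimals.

The standard primal-dual pair for 'max c^T x s.t. A x <= b, x >= 0' is:
  Dual:  min b^T y  s.t.  A^T y >= c,  y >= 0.

So the dual LP is:
  minimize  10y1 + 9y2 + 24y3 + 18y4
  subject to:
    y1 + 3y3 + 3y4 >= 2
    y2 + 3y3 + y4 >= 5
    y1, y2, y3, y4 >= 0

Solving the primal: x* = (0, 8).
  primal value c^T x* = 40.
Solving the dual: y* = (0, 0, 1.6667, 0).
  dual value b^T y* = 40.
Strong duality: c^T x* = b^T y*. Confirmed.

40


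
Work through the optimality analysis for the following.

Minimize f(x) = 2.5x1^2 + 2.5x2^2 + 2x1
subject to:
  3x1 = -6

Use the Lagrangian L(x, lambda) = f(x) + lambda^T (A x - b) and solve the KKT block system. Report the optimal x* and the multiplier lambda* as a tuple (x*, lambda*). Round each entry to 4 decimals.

Form the Lagrangian:
  L(x, lambda) = (1/2) x^T Q x + c^T x + lambda^T (A x - b)
Stationarity (grad_x L = 0): Q x + c + A^T lambda = 0.
Primal feasibility: A x = b.

This gives the KKT block system:
  [ Q   A^T ] [ x     ]   [-c ]
  [ A    0  ] [ lambda ] = [ b ]

Solving the linear system:
  x*      = (-2, 0)
  lambda* = (2.6667)
  f(x*)   = 6

x* = (-2, 0), lambda* = (2.6667)


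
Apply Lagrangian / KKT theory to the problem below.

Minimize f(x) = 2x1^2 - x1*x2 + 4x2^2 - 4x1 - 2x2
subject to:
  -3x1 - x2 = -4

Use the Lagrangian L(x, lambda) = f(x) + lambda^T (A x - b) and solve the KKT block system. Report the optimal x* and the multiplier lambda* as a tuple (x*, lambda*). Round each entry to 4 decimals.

Form the Lagrangian:
  L(x, lambda) = (1/2) x^T Q x + c^T x + lambda^T (A x - b)
Stationarity (grad_x L = 0): Q x + c + A^T lambda = 0.
Primal feasibility: A x = b.

This gives the KKT block system:
  [ Q   A^T ] [ x     ]   [-c ]
  [ A    0  ] [ lambda ] = [ b ]

Solving the linear system:
  x*      = (1.1951, 0.4146)
  lambda* = (0.122)
  f(x*)   = -2.561

x* = (1.1951, 0.4146), lambda* = (0.122)


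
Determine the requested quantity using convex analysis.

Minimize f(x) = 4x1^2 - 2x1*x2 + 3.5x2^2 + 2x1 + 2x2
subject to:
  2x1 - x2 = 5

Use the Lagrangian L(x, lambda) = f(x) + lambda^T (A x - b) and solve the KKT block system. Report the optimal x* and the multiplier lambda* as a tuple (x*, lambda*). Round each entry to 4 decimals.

Form the Lagrangian:
  L(x, lambda) = (1/2) x^T Q x + c^T x + lambda^T (A x - b)
Stationarity (grad_x L = 0): Q x + c + A^T lambda = 0.
Primal feasibility: A x = b.

This gives the KKT block system:
  [ Q   A^T ] [ x     ]   [-c ]
  [ A    0  ] [ lambda ] = [ b ]

Solving the linear system:
  x*      = (1.9286, -1.1429)
  lambda* = (-9.8571)
  f(x*)   = 25.4286

x* = (1.9286, -1.1429), lambda* = (-9.8571)


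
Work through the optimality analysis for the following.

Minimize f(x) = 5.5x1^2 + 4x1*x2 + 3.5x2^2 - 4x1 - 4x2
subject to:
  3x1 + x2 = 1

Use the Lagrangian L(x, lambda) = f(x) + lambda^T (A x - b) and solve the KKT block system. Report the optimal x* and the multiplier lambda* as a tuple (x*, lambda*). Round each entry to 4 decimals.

Form the Lagrangian:
  L(x, lambda) = (1/2) x^T Q x + c^T x + lambda^T (A x - b)
Stationarity (grad_x L = 0): Q x + c + A^T lambda = 0.
Primal feasibility: A x = b.

This gives the KKT block system:
  [ Q   A^T ] [ x     ]   [-c ]
  [ A    0  ] [ lambda ] = [ b ]

Solving the linear system:
  x*      = (0.18, 0.46)
  lambda* = (0.06)
  f(x*)   = -1.31

x* = (0.18, 0.46), lambda* = (0.06)


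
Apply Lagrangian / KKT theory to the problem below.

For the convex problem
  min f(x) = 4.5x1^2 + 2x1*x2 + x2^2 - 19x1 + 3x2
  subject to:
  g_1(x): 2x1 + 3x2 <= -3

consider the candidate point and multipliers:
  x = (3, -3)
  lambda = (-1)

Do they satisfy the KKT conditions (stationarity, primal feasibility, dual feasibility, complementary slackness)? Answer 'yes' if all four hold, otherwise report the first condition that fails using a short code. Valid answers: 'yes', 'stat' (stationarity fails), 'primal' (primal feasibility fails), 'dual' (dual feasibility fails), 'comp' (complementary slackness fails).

Gradient of f: grad f(x) = Q x + c = (2, 3)
Constraint values g_i(x) = a_i^T x - b_i:
  g_1((3, -3)) = 0
Stationarity residual: grad f(x) + sum_i lambda_i a_i = (0, 0)
  -> stationarity OK
Primal feasibility (all g_i <= 0): OK
Dual feasibility (all lambda_i >= 0): FAILS
Complementary slackness (lambda_i * g_i(x) = 0 for all i): OK

Verdict: the first failing condition is dual_feasibility -> dual.

dual


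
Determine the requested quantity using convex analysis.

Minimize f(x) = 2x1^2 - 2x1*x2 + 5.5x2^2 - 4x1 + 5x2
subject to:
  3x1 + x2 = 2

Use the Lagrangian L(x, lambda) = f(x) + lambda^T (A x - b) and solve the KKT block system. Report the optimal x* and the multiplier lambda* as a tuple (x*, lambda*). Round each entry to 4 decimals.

Form the Lagrangian:
  L(x, lambda) = (1/2) x^T Q x + c^T x + lambda^T (A x - b)
Stationarity (grad_x L = 0): Q x + c + A^T lambda = 0.
Primal feasibility: A x = b.

This gives the KKT block system:
  [ Q   A^T ] [ x     ]   [-c ]
  [ A    0  ] [ lambda ] = [ b ]

Solving the linear system:
  x*      = (0.7739, -0.3217)
  lambda* = (0.087)
  f(x*)   = -2.4391

x* = (0.7739, -0.3217), lambda* = (0.087)


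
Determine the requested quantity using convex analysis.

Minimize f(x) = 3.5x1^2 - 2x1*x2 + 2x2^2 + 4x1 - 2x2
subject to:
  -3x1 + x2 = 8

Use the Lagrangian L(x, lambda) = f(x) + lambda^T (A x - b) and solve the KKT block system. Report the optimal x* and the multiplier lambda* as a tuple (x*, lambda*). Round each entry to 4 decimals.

Form the Lagrangian:
  L(x, lambda) = (1/2) x^T Q x + c^T x + lambda^T (A x - b)
Stationarity (grad_x L = 0): Q x + c + A^T lambda = 0.
Primal feasibility: A x = b.

This gives the KKT block system:
  [ Q   A^T ] [ x     ]   [-c ]
  [ A    0  ] [ lambda ] = [ b ]

Solving the linear system:
  x*      = (-2.5161, 0.4516)
  lambda* = (-4.8387)
  f(x*)   = 13.871

x* = (-2.5161, 0.4516), lambda* = (-4.8387)


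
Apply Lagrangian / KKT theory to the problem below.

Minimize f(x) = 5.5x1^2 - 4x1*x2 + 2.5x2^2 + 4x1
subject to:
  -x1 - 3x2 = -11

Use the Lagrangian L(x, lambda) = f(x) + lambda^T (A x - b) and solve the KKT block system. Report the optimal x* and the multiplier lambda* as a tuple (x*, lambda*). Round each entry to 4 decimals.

Form the Lagrangian:
  L(x, lambda) = (1/2) x^T Q x + c^T x + lambda^T (A x - b)
Stationarity (grad_x L = 0): Q x + c + A^T lambda = 0.
Primal feasibility: A x = b.

This gives the KKT block system:
  [ Q   A^T ] [ x     ]   [-c ]
  [ A    0  ] [ lambda ] = [ b ]

Solving the linear system:
  x*      = (1.1797, 3.2734)
  lambda* = (3.8828)
  f(x*)   = 23.7148

x* = (1.1797, 3.2734), lambda* = (3.8828)
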